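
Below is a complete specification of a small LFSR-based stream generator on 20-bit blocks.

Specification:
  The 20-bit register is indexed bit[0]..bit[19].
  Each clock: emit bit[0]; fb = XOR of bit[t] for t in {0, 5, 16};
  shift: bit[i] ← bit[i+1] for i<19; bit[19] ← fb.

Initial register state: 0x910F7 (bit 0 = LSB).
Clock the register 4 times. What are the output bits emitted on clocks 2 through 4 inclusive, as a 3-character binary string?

110

reg_0 = 0x910F7
clock 1: out=1, reg = 0xC887B
clock 2: out=1, reg = 0x6443D
clock 3: out=1, reg = 0x3221E
clock 4: out=0, reg = 0x9910F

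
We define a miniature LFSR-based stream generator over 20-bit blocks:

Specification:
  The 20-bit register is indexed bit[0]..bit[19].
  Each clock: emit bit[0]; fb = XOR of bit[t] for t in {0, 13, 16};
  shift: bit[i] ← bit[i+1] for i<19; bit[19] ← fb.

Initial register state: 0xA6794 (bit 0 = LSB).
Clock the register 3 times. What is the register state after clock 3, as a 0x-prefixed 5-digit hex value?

0xB4CF2

reg_0 = 0xA6794
clock 1: out=0, reg = 0xD33CA
clock 2: out=0, reg = 0x699E5
clock 3: out=1, reg = 0xB4CF2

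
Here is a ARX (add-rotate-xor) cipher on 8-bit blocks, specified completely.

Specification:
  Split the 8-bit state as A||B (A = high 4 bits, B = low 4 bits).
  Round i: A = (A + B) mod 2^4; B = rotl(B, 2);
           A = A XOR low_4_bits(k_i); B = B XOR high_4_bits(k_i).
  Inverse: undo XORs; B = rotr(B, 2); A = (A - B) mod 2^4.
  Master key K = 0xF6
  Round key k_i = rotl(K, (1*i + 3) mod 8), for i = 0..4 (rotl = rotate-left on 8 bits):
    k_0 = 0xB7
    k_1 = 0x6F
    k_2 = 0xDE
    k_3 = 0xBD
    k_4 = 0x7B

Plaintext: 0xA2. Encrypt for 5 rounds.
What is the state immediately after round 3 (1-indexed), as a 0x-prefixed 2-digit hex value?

s_0 = plaintext = 0xA2
s_1 = Round(s_0, k_0) = 0xB3
s_2 = Round(s_1, k_1) = 0x1A
s_3 = Round(s_2, k_2) = 0x57
s_4 = Round(s_3, k_3) = 0x16
s_5 = Round(s_4, k_4) = 0xCE

0x57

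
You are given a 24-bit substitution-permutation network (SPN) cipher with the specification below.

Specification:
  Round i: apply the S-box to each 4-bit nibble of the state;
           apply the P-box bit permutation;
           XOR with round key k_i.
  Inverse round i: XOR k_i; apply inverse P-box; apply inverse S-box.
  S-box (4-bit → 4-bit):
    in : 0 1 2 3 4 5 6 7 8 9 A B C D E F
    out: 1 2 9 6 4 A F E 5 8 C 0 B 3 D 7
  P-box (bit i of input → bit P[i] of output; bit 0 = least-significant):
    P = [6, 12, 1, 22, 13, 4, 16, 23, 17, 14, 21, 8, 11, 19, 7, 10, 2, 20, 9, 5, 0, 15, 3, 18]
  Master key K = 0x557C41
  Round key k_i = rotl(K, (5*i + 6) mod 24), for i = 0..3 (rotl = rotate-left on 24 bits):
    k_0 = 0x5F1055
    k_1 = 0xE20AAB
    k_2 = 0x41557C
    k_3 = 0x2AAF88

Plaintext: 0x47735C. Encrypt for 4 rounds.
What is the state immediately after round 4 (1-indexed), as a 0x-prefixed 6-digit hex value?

0xF423FE

s_0 = plaintext = 0x47735C
s_1 = Round(s_0, k_0) = 0xA746AD
s_2 = Round(s_1, k_1) = 0x555943
s_3 = Round(s_2, k_2) = 0x5CC05E
s_4 = Round(s_3, k_3) = 0xF423FE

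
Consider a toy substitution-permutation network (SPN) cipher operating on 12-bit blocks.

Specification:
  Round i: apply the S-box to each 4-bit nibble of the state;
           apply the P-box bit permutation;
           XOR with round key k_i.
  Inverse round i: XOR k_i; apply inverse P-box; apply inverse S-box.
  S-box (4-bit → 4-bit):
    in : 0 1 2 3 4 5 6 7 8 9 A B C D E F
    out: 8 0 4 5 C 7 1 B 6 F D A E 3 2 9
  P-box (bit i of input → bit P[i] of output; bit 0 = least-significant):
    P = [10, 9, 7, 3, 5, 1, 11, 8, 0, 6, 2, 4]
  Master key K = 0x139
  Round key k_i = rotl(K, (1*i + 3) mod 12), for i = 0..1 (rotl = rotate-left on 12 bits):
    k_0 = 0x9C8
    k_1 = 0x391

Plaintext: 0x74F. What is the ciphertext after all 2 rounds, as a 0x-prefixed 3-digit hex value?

s_0 = plaintext = 0x74F
s_1 = Round(s_0, k_0) = 0x491
s_2 = Round(s_1, k_1) = 0xAA7

0xAA7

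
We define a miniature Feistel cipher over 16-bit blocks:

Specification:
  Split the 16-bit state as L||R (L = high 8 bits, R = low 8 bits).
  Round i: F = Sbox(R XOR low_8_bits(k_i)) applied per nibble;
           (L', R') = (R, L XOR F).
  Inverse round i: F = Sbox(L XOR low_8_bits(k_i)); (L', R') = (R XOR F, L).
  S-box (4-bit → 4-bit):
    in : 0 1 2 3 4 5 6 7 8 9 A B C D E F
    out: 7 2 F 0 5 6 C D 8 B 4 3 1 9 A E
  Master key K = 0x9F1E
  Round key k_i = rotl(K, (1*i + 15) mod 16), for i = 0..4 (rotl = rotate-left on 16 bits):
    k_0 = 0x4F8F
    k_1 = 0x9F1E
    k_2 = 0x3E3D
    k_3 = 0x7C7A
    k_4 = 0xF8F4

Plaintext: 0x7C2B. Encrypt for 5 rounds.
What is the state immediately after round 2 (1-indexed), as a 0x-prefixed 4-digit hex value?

s_0 = plaintext = 0x7C2B
s_1 = Round(s_0, k_0) = 0x2B39
s_2 = Round(s_1, k_1) = 0x39D6
s_3 = Round(s_2, k_2) = 0xD69A
s_4 = Round(s_3, k_3) = 0x9A71
s_5 = Round(s_4, k_4) = 0x711C

0x39D6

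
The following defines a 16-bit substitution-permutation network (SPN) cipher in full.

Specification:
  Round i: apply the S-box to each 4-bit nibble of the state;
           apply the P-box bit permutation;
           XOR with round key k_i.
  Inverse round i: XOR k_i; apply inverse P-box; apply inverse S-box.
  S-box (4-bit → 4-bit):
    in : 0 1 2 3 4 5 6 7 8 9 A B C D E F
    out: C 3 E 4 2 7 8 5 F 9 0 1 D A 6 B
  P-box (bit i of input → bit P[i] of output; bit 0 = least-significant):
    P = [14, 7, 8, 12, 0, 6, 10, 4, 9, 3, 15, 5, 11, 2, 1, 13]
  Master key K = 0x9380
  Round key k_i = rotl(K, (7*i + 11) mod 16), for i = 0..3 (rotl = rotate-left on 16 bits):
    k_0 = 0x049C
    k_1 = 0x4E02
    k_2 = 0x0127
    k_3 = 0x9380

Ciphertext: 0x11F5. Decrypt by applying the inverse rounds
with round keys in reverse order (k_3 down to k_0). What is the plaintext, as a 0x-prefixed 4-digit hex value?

0x797C

s_0 = ciphertext = 0x11F5
s_1 = InvRound(s_0, k_3) = 0x4CFA
s_2 = InvRound(s_1, k_2) = 0x1485
s_3 = InvRound(s_2, k_1) = 0x5BBF
s_4 = InvRound(s_3, k_0) = 0x797C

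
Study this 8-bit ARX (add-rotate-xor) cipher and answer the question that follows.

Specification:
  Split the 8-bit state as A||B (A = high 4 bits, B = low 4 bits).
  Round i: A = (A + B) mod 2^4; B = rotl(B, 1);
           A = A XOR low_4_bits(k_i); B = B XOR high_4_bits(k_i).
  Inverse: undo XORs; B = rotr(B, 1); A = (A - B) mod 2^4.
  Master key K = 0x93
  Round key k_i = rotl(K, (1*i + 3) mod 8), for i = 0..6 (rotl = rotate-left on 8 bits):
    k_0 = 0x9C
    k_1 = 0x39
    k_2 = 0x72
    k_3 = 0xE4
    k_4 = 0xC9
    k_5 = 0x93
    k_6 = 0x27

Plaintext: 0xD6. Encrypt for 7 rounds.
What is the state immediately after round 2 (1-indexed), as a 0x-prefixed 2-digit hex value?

s_0 = plaintext = 0xD6
s_1 = Round(s_0, k_0) = 0xF5
s_2 = Round(s_1, k_1) = 0xD9
s_3 = Round(s_2, k_2) = 0x44
s_4 = Round(s_3, k_3) = 0xC6
s_5 = Round(s_4, k_4) = 0xB0
s_6 = Round(s_5, k_5) = 0x89
s_7 = Round(s_6, k_6) = 0x61

0xD9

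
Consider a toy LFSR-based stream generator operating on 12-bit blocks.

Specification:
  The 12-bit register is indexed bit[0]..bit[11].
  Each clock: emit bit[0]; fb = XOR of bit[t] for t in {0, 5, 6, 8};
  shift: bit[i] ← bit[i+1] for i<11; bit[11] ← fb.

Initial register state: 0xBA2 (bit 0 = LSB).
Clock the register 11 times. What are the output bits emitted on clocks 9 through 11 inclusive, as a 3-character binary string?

110

reg_0 = 0xBA2
clock 1: out=0, reg = 0x5D1
clock 2: out=1, reg = 0xAE8
clock 3: out=0, reg = 0x574
clock 4: out=0, reg = 0xABA
clock 5: out=0, reg = 0xD5D
clock 6: out=1, reg = 0xEAE
clock 7: out=0, reg = 0xF57
clock 8: out=1, reg = 0xFAB
clock 9: out=1, reg = 0xFD5
clock 10: out=1, reg = 0xFEA
clock 11: out=0, reg = 0xFF5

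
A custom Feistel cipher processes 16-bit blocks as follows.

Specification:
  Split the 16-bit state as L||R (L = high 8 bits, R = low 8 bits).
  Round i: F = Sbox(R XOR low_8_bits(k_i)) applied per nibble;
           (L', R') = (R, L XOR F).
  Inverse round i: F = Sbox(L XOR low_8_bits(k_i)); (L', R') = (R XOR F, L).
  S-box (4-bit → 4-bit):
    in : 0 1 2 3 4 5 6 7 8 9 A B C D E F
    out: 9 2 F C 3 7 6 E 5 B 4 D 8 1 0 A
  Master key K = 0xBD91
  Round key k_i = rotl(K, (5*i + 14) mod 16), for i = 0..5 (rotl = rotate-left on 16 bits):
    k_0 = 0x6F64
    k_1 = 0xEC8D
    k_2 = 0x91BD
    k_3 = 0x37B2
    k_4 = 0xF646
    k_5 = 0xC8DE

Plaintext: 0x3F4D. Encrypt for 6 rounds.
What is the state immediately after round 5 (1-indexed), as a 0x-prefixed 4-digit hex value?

s_0 = plaintext = 0x3F4D
s_1 = Round(s_0, k_0) = 0x4DC4
s_2 = Round(s_1, k_1) = 0xC476
s_3 = Round(s_2, k_2) = 0x7649
s_4 = Round(s_3, k_3) = 0x49DB
s_5 = Round(s_4, k_4) = 0xDBF8
s_6 = Round(s_5, k_5) = 0xF82D

0xDBF8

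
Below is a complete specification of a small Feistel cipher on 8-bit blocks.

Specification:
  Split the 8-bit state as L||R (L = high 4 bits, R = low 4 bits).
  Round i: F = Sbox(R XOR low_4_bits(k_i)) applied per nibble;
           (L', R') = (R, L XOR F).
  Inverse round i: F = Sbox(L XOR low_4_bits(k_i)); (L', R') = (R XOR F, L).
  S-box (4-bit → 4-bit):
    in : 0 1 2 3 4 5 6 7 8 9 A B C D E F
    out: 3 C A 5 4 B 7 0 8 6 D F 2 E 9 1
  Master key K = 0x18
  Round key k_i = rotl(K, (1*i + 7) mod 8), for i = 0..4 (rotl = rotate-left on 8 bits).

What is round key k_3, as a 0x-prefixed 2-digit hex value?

K = 0x18
k_0 = rotl(K, (1*0+7) mod 8) = rotl(K, 7) = 0x0C
k_1 = rotl(K, (1*1+7) mod 8) = rotl(K, 0) = 0x18
k_2 = rotl(K, (1*2+7) mod 8) = rotl(K, 1) = 0x30
k_3 = rotl(K, (1*3+7) mod 8) = rotl(K, 2) = 0x60

0x60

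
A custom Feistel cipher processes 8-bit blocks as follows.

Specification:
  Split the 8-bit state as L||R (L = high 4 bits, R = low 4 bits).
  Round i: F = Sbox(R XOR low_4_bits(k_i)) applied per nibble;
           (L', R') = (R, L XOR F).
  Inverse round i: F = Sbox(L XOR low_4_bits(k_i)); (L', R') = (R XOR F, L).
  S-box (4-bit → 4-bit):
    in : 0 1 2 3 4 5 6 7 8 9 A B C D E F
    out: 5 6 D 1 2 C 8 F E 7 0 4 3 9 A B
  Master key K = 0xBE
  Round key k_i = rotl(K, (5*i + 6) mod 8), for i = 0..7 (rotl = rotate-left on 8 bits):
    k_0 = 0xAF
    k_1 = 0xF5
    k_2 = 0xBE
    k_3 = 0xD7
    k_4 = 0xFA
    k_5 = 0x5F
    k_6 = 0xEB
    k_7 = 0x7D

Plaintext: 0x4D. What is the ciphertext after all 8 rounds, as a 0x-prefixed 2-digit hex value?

s_0 = plaintext = 0x4D
s_1 = Round(s_0, k_0) = 0xD9
s_2 = Round(s_1, k_1) = 0x9E
s_3 = Round(s_2, k_2) = 0xEC
s_4 = Round(s_3, k_3) = 0xCA
s_5 = Round(s_4, k_4) = 0xA9
s_6 = Round(s_5, k_5) = 0x92
s_7 = Round(s_6, k_6) = 0x2E
s_8 = Round(s_7, k_7) = 0xE3

0xE3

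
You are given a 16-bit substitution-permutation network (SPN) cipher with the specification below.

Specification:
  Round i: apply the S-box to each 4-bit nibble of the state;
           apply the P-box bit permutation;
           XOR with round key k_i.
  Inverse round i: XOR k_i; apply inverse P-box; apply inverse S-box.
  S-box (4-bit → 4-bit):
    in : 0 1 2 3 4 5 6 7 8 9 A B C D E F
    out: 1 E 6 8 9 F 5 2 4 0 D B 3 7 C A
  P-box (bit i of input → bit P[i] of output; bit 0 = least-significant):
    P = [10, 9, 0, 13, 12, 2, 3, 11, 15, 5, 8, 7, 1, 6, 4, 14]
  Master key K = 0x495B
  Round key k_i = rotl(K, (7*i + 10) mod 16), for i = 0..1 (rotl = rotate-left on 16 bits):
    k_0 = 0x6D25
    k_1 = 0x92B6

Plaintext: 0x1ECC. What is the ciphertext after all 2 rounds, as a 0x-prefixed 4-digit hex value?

0x7933

s_0 = plaintext = 0x1ECC
s_1 = Round(s_0, k_0) = 0x3AF1
s_2 = Round(s_1, k_1) = 0x7933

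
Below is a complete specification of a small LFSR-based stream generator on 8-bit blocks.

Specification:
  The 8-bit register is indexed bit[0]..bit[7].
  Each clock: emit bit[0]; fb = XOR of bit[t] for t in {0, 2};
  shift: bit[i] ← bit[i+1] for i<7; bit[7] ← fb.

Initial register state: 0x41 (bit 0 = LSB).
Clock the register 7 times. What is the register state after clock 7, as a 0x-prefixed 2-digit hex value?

reg_0 = 0x41
clock 1: out=1, reg = 0xA0
clock 2: out=0, reg = 0x50
clock 3: out=0, reg = 0x28
clock 4: out=0, reg = 0x14
clock 5: out=0, reg = 0x8A
clock 6: out=0, reg = 0x45
clock 7: out=1, reg = 0x22

0x22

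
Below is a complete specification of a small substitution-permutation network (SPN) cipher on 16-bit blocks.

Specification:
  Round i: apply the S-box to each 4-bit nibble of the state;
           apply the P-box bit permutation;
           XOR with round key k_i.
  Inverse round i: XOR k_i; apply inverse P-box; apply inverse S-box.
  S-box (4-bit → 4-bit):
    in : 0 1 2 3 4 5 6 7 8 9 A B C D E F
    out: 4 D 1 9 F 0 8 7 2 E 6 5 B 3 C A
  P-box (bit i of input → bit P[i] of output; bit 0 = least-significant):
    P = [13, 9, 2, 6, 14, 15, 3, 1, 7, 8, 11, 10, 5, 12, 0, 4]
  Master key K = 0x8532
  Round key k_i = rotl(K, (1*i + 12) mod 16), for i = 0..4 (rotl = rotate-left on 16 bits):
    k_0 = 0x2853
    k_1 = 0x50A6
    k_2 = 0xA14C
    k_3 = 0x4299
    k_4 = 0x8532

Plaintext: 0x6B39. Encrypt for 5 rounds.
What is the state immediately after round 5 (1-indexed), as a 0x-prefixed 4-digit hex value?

0x6201

s_0 = plaintext = 0x6B39
s_1 = Round(s_0, k_0) = 0x6285
s_2 = Round(s_1, k_1) = 0xD036
s_3 = Round(s_2, k_2) = 0xF92E
s_4 = Round(s_3, k_3) = 0x1FCD
s_5 = Round(s_4, k_4) = 0x6201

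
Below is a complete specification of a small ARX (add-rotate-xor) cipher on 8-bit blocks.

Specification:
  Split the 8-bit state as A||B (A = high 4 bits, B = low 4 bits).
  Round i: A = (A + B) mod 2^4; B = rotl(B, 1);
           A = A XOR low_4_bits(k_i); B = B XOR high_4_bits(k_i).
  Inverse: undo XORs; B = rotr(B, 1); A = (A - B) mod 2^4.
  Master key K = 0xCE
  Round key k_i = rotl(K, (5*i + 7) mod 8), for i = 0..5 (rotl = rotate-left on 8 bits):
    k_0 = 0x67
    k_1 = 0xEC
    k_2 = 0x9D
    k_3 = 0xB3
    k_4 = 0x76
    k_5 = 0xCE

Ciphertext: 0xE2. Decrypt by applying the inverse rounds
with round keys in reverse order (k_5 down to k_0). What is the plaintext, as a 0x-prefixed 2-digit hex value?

0x10

s_0 = ciphertext = 0xE2
s_1 = InvRound(s_0, k_5) = 0x97
s_2 = InvRound(s_1, k_4) = 0xF0
s_3 = InvRound(s_2, k_3) = 0xFD
s_4 = InvRound(s_3, k_2) = 0x02
s_5 = InvRound(s_4, k_1) = 0x66
s_6 = InvRound(s_5, k_0) = 0x10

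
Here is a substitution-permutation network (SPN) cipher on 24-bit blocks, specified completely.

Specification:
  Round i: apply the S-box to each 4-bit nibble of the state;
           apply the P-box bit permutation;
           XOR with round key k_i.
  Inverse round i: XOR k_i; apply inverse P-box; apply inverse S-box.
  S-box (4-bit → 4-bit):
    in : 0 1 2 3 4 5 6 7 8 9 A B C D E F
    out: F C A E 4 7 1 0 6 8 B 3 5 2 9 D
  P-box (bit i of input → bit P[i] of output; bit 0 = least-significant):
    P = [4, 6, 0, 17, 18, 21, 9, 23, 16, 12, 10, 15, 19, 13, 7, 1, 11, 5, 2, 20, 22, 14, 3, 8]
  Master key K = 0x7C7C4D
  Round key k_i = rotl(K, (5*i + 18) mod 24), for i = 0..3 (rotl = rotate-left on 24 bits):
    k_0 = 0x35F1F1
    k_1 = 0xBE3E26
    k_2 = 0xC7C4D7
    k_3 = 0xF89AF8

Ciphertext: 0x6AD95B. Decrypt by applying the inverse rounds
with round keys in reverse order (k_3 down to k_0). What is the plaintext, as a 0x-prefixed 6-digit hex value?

0xA945B9

s_0 = ciphertext = 0x6AD95B
s_1 = InvRound(s_0, k_3) = 0x221711
s_2 = InvRound(s_1, k_2) = 0xA41A0D
s_3 = InvRound(s_2, k_1) = 0x42A471
s_4 = InvRound(s_3, k_0) = 0xA945B9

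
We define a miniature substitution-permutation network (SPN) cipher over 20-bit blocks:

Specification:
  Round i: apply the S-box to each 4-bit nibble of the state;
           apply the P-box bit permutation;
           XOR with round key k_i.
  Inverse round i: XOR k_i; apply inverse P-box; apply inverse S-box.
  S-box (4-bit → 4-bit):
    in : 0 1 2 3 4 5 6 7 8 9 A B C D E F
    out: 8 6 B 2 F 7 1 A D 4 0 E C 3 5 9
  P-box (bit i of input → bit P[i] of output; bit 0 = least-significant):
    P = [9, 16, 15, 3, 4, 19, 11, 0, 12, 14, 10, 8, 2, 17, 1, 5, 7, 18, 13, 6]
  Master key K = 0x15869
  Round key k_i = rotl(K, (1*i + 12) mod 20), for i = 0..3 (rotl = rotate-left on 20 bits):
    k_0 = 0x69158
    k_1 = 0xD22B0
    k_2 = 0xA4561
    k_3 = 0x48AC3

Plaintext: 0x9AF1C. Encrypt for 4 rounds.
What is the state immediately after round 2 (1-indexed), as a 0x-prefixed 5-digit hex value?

0x71F0C

s_0 = plaintext = 0x9AF1C
s_1 = Round(s_0, k_0) = 0xE2850
s_2 = Round(s_1, k_1) = 0x71F0C
s_3 = Round(s_2, k_2) = 0xCD42A
s_4 = Round(s_3, k_3) = 0xEFF96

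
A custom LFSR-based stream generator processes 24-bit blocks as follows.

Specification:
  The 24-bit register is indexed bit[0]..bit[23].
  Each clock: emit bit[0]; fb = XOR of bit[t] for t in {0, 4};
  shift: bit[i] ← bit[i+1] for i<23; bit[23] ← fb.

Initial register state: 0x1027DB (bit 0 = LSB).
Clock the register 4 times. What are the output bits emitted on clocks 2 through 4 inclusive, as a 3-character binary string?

reg_0 = 0x1027DB
clock 1: out=1, reg = 0x0813ED
clock 2: out=1, reg = 0x8409F6
clock 3: out=0, reg = 0xC204FB
clock 4: out=1, reg = 0x61027D

101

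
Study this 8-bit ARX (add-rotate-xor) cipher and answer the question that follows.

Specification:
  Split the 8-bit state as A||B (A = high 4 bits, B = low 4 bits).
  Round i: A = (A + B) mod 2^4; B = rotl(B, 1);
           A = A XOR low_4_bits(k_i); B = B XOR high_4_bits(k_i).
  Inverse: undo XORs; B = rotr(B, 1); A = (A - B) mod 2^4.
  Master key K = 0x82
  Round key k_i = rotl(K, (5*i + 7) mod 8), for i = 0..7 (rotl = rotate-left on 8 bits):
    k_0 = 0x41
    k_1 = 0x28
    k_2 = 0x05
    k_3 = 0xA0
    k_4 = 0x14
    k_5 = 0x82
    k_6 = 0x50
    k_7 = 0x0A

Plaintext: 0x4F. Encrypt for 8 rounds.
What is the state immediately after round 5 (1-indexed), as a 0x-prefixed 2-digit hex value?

s_0 = plaintext = 0x4F
s_1 = Round(s_0, k_0) = 0x2B
s_2 = Round(s_1, k_1) = 0x55
s_3 = Round(s_2, k_2) = 0xFA
s_4 = Round(s_3, k_3) = 0x9F
s_5 = Round(s_4, k_4) = 0xCE
s_6 = Round(s_5, k_5) = 0x85
s_7 = Round(s_6, k_6) = 0xDF
s_8 = Round(s_7, k_7) = 0x6F

0xCE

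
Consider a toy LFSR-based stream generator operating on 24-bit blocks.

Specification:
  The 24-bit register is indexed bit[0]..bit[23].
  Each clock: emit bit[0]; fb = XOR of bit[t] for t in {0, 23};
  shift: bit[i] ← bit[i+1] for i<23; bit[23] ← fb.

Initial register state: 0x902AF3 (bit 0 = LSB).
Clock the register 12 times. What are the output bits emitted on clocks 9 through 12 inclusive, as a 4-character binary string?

0101

reg_0 = 0x902AF3
clock 1: out=1, reg = 0x481579
clock 2: out=1, reg = 0xA40ABC
clock 3: out=0, reg = 0xD2055E
clock 4: out=0, reg = 0xE902AF
clock 5: out=1, reg = 0x748157
clock 6: out=1, reg = 0xBA40AB
clock 7: out=1, reg = 0x5D2055
clock 8: out=1, reg = 0xAE902A
clock 9: out=0, reg = 0xD74815
clock 10: out=1, reg = 0x6BA40A
clock 11: out=0, reg = 0x35D205
clock 12: out=1, reg = 0x9AE902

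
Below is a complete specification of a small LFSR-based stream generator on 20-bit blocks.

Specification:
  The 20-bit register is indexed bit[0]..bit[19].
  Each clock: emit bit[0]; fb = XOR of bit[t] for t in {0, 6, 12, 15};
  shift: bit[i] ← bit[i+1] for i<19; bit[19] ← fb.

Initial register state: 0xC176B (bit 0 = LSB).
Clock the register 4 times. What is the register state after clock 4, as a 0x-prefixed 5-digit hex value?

reg_0 = 0xC176B
clock 1: out=1, reg = 0xE0BB5
clock 2: out=1, reg = 0xF05DA
clock 3: out=0, reg = 0xF82ED
clock 4: out=1, reg = 0xFC176

0xFC176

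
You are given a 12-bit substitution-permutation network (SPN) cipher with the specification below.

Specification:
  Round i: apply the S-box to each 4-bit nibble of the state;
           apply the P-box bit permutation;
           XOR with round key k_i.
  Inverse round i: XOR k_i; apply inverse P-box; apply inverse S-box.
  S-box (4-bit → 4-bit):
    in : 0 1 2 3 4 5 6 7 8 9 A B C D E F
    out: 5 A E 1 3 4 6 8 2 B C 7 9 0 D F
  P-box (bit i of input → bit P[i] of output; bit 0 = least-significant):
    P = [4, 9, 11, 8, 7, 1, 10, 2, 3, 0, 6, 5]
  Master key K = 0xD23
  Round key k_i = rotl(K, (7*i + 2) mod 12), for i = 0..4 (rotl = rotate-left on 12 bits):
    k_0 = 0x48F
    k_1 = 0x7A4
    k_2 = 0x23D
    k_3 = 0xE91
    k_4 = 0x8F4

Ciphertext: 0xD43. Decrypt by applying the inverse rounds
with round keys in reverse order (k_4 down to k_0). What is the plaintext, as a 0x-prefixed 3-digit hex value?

0xD2D

s_0 = ciphertext = 0xD43
s_1 = InvRound(s_0, k_4) = 0x1FC
s_2 = InvRound(s_1, k_3) = 0xFA2
s_3 = InvRound(s_2, k_2) = 0x4FE
s_4 = InvRound(s_3, k_1) = 0x089
s_5 = InvRound(s_4, k_0) = 0xD2D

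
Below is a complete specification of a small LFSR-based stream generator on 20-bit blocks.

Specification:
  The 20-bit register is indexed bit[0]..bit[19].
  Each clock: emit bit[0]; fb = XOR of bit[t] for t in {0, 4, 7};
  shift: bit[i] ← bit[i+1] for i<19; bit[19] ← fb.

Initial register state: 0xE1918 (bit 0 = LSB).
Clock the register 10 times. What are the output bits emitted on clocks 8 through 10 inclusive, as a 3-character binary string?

010

reg_0 = 0xE1918
clock 1: out=0, reg = 0xF0C8C
clock 2: out=0, reg = 0xF8646
clock 3: out=0, reg = 0x7C323
clock 4: out=1, reg = 0xBE191
clock 5: out=1, reg = 0xDF0C8
clock 6: out=0, reg = 0xEF864
clock 7: out=0, reg = 0x77C32
clock 8: out=0, reg = 0xBBE19
clock 9: out=1, reg = 0x5DF0C
clock 10: out=0, reg = 0x2EF86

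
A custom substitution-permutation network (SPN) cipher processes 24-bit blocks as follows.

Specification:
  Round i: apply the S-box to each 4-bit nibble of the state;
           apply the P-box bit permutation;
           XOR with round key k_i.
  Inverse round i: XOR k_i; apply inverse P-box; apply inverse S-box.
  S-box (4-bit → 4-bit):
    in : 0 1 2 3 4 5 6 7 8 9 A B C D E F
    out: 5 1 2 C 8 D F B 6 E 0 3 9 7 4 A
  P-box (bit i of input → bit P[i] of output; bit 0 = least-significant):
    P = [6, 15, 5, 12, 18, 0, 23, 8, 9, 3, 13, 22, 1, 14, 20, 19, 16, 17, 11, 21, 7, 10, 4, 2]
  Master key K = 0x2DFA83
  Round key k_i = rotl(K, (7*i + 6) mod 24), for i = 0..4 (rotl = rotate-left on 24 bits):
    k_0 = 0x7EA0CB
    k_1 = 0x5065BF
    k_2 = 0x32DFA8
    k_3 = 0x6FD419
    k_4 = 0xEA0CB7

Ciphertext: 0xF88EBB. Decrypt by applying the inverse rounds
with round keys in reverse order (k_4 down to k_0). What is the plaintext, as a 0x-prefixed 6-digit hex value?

0x91D955

s_0 = ciphertext = 0xF88EBB
s_1 = InvRound(s_0, k_4) = 0x42EBA2
s_2 = InvRound(s_1, k_3) = 0xD5CD73
s_3 = InvRound(s_2, k_2) = 0x0717DC
s_4 = InvRound(s_3, k_1) = 0xABD5B5
s_5 = InvRound(s_4, k_0) = 0x91D955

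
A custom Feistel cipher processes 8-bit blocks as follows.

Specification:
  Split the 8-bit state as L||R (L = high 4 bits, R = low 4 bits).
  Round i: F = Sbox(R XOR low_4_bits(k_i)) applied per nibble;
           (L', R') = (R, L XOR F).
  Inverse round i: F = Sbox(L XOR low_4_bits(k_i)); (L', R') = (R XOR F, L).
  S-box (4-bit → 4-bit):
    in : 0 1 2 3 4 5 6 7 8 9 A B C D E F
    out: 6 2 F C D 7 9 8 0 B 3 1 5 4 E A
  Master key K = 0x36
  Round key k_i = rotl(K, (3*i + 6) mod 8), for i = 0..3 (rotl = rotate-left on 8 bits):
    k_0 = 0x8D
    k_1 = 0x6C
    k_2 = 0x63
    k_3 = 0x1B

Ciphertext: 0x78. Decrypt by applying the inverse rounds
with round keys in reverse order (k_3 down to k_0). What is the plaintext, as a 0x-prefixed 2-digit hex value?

0x1A

s_0 = ciphertext = 0x78
s_1 = InvRound(s_0, k_3) = 0xD7
s_2 = InvRound(s_1, k_2) = 0x9D
s_3 = InvRound(s_2, k_1) = 0xA9
s_4 = InvRound(s_3, k_0) = 0x1A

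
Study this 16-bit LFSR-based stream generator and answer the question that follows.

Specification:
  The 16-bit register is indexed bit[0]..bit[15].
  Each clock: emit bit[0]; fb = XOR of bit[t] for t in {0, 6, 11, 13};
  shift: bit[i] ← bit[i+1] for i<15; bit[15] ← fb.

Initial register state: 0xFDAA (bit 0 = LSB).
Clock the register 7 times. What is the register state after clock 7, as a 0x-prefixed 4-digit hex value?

0xC9FB

reg_0 = 0xFDAA
clock 1: out=0, reg = 0x7ED5
clock 2: out=1, reg = 0x3F6A
clock 3: out=0, reg = 0x9FB5
clock 4: out=1, reg = 0x4FDA
clock 5: out=0, reg = 0x27ED
clock 6: out=1, reg = 0x93F6
clock 7: out=0, reg = 0xC9FB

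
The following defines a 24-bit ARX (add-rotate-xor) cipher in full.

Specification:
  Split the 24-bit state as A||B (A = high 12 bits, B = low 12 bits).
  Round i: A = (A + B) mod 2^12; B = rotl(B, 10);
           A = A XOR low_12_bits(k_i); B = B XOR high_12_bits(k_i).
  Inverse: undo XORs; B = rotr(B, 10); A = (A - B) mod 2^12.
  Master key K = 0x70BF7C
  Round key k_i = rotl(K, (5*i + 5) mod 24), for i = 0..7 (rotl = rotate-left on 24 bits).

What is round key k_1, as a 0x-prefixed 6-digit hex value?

0xFDF1C2

K = 0x70BF7C
k_0 = rotl(K, (5*0+5) mod 24) = rotl(K, 5) = 0x17EF8E
k_1 = rotl(K, (5*1+5) mod 24) = rotl(K, 10) = 0xFDF1C2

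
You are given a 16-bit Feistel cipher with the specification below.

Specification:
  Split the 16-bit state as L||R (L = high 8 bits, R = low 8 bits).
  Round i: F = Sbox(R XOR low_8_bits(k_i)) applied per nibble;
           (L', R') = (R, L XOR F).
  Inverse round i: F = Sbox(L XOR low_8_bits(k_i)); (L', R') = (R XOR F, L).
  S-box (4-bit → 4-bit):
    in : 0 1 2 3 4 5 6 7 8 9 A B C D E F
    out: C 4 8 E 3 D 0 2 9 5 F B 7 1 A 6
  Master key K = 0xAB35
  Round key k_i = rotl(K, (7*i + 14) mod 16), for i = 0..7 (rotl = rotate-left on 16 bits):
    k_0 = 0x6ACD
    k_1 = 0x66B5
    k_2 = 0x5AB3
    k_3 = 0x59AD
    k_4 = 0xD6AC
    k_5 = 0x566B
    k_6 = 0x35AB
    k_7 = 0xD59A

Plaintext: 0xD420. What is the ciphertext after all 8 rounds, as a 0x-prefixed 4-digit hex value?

0x4A98

s_0 = plaintext = 0xD420
s_1 = Round(s_0, k_0) = 0x2075
s_2 = Round(s_1, k_1) = 0x755C
s_3 = Round(s_2, k_2) = 0x5CD3
s_4 = Round(s_3, k_3) = 0xD376
s_5 = Round(s_4, k_4) = 0x76CC
s_6 = Round(s_5, k_5) = 0xCC84
s_7 = Round(s_6, k_6) = 0x844A
s_8 = Round(s_7, k_7) = 0x4A98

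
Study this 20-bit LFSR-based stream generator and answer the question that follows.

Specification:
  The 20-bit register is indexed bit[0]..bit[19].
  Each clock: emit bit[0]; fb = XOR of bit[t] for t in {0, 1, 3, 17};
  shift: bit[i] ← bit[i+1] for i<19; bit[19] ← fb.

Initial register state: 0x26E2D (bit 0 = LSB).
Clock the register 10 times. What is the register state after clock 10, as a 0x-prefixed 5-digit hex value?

0xB1C9B

reg_0 = 0x26E2D
clock 1: out=1, reg = 0x93716
clock 2: out=0, reg = 0xC9B8B
clock 3: out=1, reg = 0xE4DC5
clock 4: out=1, reg = 0x726E2
clock 5: out=0, reg = 0x39371
clock 6: out=1, reg = 0x1C9B8
clock 7: out=0, reg = 0x8E4DC
clock 8: out=0, reg = 0xC726E
clock 9: out=0, reg = 0x63937
clock 10: out=1, reg = 0xB1C9B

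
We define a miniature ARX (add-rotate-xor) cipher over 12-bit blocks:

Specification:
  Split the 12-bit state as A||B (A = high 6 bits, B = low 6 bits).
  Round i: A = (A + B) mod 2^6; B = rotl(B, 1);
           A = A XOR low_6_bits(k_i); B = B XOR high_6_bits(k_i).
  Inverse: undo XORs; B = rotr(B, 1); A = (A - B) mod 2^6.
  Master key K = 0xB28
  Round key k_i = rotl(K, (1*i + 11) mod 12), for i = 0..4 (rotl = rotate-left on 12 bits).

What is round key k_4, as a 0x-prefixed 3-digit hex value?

K = 0xB28
k_0 = rotl(K, (1*0+11) mod 12) = rotl(K, 11) = 0x594
k_1 = rotl(K, (1*1+11) mod 12) = rotl(K, 0) = 0xB28
k_2 = rotl(K, (1*2+11) mod 12) = rotl(K, 1) = 0x651
k_3 = rotl(K, (1*3+11) mod 12) = rotl(K, 2) = 0xCA2
k_4 = rotl(K, (1*4+11) mod 12) = rotl(K, 3) = 0x945

0x945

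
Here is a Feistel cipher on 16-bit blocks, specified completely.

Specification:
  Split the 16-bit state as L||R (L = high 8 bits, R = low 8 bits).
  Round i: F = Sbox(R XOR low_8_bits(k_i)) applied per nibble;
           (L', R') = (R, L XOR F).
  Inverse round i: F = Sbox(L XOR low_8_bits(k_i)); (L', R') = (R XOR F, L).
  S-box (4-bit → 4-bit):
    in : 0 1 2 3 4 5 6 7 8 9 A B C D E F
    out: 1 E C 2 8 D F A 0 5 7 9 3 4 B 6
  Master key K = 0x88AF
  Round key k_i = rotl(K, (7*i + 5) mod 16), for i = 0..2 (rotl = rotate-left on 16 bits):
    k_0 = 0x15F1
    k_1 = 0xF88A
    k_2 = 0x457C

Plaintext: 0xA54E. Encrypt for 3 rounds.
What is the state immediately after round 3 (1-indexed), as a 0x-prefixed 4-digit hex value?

0xDB49

s_0 = plaintext = 0xA54E
s_1 = Round(s_0, k_0) = 0x4E33
s_2 = Round(s_1, k_1) = 0x33DB
s_3 = Round(s_2, k_2) = 0xDB49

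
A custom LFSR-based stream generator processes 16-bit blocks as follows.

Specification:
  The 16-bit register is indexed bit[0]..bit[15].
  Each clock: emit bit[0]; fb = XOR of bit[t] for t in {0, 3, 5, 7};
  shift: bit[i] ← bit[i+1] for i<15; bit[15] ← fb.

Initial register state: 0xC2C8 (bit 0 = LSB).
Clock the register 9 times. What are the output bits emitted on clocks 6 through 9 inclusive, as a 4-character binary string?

reg_0 = 0xC2C8
clock 1: out=0, reg = 0x6164
clock 2: out=0, reg = 0xB0B2
clock 3: out=0, reg = 0x5859
clock 4: out=1, reg = 0x2C2C
clock 5: out=0, reg = 0x1616
clock 6: out=0, reg = 0x0B0B
clock 7: out=1, reg = 0x0585
clock 8: out=1, reg = 0x02C2
clock 9: out=0, reg = 0x8161

0110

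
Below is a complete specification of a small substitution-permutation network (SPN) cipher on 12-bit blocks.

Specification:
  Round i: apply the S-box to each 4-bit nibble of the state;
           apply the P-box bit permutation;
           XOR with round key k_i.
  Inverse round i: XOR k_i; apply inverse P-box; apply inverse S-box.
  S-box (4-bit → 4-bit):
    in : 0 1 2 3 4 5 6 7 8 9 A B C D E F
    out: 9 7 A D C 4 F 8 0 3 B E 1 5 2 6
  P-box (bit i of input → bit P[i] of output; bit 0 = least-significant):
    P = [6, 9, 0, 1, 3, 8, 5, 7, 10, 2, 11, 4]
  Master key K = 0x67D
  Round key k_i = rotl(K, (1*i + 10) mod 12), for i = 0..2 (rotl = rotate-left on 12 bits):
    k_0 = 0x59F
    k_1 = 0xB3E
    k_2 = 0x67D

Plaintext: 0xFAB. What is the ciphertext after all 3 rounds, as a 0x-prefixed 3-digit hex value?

0x20B

s_0 = plaintext = 0xFAB
s_1 = Round(s_0, k_0) = 0xE10
s_2 = Round(s_1, k_1) = 0xA50
s_3 = Round(s_2, k_2) = 0x20B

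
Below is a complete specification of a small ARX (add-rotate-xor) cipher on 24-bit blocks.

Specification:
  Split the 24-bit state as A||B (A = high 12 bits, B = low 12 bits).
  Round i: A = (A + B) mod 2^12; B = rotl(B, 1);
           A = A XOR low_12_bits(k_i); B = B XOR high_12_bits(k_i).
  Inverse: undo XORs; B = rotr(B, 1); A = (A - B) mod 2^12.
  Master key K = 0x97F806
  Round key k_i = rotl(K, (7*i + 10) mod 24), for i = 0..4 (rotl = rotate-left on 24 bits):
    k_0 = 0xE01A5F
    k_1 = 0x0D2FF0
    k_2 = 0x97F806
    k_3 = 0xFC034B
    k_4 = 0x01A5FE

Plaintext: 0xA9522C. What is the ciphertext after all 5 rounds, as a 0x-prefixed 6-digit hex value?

s_0 = plaintext = 0xA9522C
s_1 = Round(s_0, k_0) = 0x69EA59
s_2 = Round(s_1, k_1) = 0xF07461
s_3 = Round(s_2, k_2) = 0xB6E1BD
s_4 = Round(s_3, k_3) = 0xE60CBA
s_5 = Round(s_4, k_4) = 0xEE496F

0xEE496F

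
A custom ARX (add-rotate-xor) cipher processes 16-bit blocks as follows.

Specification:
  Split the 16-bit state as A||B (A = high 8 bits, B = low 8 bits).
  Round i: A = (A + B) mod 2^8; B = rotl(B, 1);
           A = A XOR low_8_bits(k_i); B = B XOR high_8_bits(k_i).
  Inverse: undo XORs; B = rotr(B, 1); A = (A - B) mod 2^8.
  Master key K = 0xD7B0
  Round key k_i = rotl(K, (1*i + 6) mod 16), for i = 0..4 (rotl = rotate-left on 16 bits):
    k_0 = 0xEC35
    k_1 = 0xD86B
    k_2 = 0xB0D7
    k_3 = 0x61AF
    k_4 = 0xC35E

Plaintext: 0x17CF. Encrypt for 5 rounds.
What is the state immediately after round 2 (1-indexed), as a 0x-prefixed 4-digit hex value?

0x2D3E

s_0 = plaintext = 0x17CF
s_1 = Round(s_0, k_0) = 0xD373
s_2 = Round(s_1, k_1) = 0x2D3E
s_3 = Round(s_2, k_2) = 0xBCCC
s_4 = Round(s_3, k_3) = 0x27F8
s_5 = Round(s_4, k_4) = 0x4132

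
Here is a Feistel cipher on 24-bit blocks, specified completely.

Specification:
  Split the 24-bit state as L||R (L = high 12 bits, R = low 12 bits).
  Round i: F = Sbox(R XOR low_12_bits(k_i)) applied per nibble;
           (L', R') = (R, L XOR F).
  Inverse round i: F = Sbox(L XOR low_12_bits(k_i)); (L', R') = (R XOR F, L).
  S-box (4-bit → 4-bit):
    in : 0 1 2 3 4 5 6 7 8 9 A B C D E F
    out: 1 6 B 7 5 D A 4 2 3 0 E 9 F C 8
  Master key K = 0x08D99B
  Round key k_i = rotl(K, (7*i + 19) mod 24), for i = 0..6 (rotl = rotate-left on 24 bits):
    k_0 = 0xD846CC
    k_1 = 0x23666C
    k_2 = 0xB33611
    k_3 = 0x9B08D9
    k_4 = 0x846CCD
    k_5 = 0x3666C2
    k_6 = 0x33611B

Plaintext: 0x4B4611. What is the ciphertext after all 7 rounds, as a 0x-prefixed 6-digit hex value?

0xC1C203

s_0 = plaintext = 0x4B4611
s_1 = Round(s_0, k_0) = 0x61154B
s_2 = Round(s_1, k_1) = 0x54B1A5
s_3 = Round(s_2, k_2) = 0x1A51AE
s_4 = Round(s_3, k_3) = 0x1AE2E1
s_5 = Round(s_4, k_4) = 0x2E1D17
s_6 = Round(s_5, k_5) = 0xD17C1C
s_7 = Round(s_6, k_6) = 0xC1C203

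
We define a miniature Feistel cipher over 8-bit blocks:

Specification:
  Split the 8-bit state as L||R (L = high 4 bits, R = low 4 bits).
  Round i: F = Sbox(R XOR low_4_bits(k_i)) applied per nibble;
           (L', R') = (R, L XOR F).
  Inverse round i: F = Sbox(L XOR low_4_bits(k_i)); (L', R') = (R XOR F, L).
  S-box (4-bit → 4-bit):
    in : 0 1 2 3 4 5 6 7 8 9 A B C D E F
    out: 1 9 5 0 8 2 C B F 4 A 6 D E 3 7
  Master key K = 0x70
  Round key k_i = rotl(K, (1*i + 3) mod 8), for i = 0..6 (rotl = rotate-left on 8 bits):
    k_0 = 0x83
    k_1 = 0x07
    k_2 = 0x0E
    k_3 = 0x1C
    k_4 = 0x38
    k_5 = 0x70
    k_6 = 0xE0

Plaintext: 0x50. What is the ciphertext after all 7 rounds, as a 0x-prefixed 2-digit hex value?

0x65

s_0 = plaintext = 0x50
s_1 = Round(s_0, k_0) = 0x05
s_2 = Round(s_1, k_1) = 0x55
s_3 = Round(s_2, k_2) = 0x53
s_4 = Round(s_3, k_3) = 0x32
s_5 = Round(s_4, k_4) = 0x29
s_6 = Round(s_5, k_5) = 0x96
s_7 = Round(s_6, k_6) = 0x65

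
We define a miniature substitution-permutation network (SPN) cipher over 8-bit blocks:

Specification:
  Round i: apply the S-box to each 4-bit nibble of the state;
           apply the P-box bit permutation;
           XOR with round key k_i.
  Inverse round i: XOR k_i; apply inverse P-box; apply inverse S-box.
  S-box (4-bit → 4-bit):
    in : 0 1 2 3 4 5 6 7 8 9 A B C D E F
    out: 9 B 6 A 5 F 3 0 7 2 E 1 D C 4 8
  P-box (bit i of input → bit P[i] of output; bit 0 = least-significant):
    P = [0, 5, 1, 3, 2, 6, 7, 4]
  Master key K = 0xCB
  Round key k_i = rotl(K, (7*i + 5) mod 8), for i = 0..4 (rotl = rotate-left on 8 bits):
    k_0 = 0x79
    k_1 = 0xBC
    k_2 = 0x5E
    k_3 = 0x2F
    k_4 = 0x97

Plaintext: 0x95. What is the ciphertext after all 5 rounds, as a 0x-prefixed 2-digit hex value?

s_0 = plaintext = 0x95
s_1 = Round(s_0, k_0) = 0x12
s_2 = Round(s_1, k_1) = 0xCA
s_3 = Round(s_2, k_2) = 0xE0
s_4 = Round(s_3, k_3) = 0xA6
s_5 = Round(s_4, k_4) = 0x66

0x66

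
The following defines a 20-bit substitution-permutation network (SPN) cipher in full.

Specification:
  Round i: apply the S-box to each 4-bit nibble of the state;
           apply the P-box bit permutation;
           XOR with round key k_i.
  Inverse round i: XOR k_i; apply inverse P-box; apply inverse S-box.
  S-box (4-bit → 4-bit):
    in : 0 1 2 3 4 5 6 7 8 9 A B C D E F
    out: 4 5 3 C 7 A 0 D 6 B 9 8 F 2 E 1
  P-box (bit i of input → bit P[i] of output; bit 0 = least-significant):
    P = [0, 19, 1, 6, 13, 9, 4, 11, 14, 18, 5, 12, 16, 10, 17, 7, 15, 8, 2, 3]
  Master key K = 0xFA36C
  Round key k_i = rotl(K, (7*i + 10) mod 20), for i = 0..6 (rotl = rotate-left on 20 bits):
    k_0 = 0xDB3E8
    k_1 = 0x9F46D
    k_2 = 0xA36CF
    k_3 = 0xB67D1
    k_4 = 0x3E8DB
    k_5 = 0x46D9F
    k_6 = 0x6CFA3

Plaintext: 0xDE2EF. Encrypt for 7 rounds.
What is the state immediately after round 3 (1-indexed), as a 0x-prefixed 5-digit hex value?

s_0 = plaintext = 0xDE2EF
s_1 = Round(s_0, k_0) = 0xBFC79
s_2 = Round(s_1, k_1) = 0x48C14
s_3 = Round(s_2, k_2) = 0x4C3F8
s_4 = Round(s_3, k_3) = 0x0D277
s_5 = Round(s_4, k_4) = 0x7848C
s_6 = Round(s_5, k_5) = 0xAABE0
s_7 = Round(s_6, k_6) = 0x75539

0x4C3F8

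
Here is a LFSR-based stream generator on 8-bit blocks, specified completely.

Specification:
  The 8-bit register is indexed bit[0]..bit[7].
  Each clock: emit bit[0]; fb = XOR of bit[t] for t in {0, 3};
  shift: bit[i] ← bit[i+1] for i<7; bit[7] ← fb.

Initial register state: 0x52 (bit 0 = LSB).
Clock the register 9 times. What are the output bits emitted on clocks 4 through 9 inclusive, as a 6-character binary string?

010100

reg_0 = 0x52
clock 1: out=0, reg = 0x29
clock 2: out=1, reg = 0x14
clock 3: out=0, reg = 0x0A
clock 4: out=0, reg = 0x85
clock 5: out=1, reg = 0xC2
clock 6: out=0, reg = 0x61
clock 7: out=1, reg = 0xB0
clock 8: out=0, reg = 0x58
clock 9: out=0, reg = 0xAC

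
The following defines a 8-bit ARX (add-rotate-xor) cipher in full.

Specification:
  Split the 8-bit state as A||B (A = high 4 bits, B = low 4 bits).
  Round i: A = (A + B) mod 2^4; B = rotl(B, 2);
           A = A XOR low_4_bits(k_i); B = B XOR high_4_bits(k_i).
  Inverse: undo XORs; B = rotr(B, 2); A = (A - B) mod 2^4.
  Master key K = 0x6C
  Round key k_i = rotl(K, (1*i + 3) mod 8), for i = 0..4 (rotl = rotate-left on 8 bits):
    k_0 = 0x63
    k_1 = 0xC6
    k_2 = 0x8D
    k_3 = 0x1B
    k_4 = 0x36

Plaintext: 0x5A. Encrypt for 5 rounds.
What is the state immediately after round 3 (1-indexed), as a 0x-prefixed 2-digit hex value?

0x07

s_0 = plaintext = 0x5A
s_1 = Round(s_0, k_0) = 0xCC
s_2 = Round(s_1, k_1) = 0xEF
s_3 = Round(s_2, k_2) = 0x07
s_4 = Round(s_3, k_3) = 0xCC
s_5 = Round(s_4, k_4) = 0xE0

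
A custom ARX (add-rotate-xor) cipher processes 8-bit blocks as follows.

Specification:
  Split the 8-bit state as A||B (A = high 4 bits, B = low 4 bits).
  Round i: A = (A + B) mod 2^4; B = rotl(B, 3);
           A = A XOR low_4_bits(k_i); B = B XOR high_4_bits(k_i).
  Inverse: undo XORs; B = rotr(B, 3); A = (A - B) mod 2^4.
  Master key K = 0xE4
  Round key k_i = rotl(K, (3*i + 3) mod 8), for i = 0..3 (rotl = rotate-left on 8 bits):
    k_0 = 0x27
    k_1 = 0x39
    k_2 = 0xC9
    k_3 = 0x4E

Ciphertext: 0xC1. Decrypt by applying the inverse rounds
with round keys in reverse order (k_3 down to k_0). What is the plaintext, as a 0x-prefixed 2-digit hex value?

0xFB

s_0 = ciphertext = 0xC1
s_1 = InvRound(s_0, k_3) = 0x8A
s_2 = InvRound(s_1, k_2) = 0x5C
s_3 = InvRound(s_2, k_1) = 0xDF
s_4 = InvRound(s_3, k_0) = 0xFB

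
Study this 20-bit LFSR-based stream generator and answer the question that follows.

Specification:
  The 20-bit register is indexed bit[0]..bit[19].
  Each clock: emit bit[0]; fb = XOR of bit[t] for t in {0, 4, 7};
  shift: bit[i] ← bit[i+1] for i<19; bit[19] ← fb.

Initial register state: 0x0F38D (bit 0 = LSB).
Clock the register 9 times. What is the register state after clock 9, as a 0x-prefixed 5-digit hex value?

reg_0 = 0x0F38D
clock 1: out=1, reg = 0x079C6
clock 2: out=0, reg = 0x83CE3
clock 3: out=1, reg = 0x41E71
clock 4: out=1, reg = 0x20F38
clock 5: out=0, reg = 0x9079C
clock 6: out=0, reg = 0x483CE
clock 7: out=0, reg = 0xA41E7
clock 8: out=1, reg = 0x520F3
clock 9: out=1, reg = 0xA9079

0xA9079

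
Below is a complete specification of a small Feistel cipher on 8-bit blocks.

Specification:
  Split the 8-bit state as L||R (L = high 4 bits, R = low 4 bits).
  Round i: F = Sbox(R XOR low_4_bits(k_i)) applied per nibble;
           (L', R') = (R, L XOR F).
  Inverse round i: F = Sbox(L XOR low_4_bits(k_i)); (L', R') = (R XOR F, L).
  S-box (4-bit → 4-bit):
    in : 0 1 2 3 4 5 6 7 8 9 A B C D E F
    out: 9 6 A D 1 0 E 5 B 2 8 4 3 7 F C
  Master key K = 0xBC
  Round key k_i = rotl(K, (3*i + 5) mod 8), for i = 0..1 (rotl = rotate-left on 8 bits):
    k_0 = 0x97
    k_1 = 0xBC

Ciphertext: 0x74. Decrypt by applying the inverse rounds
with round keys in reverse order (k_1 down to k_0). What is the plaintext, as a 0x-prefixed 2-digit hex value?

0x20

s_0 = ciphertext = 0x74
s_1 = InvRound(s_0, k_1) = 0x07
s_2 = InvRound(s_1, k_0) = 0x20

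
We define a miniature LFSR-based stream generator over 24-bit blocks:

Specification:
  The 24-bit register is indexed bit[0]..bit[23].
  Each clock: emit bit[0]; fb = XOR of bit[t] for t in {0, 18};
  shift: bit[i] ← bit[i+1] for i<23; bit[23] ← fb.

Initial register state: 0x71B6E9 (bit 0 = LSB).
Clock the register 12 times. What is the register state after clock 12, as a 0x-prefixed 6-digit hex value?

0xBB571B

reg_0 = 0x71B6E9
clock 1: out=1, reg = 0xB8DB74
clock 2: out=0, reg = 0x5C6DBA
clock 3: out=0, reg = 0xAE36DD
clock 4: out=1, reg = 0x571B6E
clock 5: out=0, reg = 0xAB8DB7
clock 6: out=1, reg = 0xD5C6DB
clock 7: out=1, reg = 0x6AE36D
clock 8: out=1, reg = 0xB571B6
clock 9: out=0, reg = 0xDAB8DB
clock 10: out=1, reg = 0xED5C6D
clock 11: out=1, reg = 0x76AE36
clock 12: out=0, reg = 0xBB571B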